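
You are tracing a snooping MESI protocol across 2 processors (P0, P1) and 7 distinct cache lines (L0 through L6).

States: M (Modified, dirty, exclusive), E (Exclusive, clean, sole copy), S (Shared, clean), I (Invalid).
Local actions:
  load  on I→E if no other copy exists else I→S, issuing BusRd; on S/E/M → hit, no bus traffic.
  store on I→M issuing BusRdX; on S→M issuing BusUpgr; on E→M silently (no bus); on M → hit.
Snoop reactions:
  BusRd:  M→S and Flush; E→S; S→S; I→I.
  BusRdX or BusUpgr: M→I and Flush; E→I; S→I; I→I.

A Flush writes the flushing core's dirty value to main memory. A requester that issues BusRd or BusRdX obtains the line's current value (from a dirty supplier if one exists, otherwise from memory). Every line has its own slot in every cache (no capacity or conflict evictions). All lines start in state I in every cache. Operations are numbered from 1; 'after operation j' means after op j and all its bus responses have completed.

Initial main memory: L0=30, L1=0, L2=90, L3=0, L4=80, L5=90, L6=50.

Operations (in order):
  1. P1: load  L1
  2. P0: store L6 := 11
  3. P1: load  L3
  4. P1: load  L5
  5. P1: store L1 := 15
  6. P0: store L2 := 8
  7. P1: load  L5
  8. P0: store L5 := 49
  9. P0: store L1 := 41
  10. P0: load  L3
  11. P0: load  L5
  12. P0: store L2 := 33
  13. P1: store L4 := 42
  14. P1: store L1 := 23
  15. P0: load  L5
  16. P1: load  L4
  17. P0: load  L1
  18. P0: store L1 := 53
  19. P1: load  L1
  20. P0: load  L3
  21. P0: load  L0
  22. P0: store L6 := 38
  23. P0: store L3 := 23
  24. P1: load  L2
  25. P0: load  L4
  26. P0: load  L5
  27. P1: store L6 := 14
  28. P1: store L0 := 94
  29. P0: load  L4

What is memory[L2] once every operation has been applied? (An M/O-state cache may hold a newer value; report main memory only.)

  op1 P1: load  L1 → I/E on L1; bus BusRd; mem=0
  op2 P0: store L6 := 11 → M/I on L6; bus BusRdX; mem=50
  op3 P1: load  L3 → I/E on L3; bus BusRd; mem=0
  op4 P1: load  L5 → I/E on L5; bus BusRd; mem=90
  op5 P1: store L1 := 15 → I/M on L1; bus (none); mem=0
  op6 P0: store L2 := 8 → M/I on L2; bus BusRdX; mem=90
  op7 P1: load  L5 → I/E on L5; bus (none); mem=90
  op8 P0: store L5 := 49 → M/I on L5; bus BusRdX; mem=90
  op9 P0: store L1 := 41 → M/I on L1; bus BusRdX Flush; mem=15
  op10 P0: load  L3 → S/S on L3; bus BusRd; mem=0
  op11 P0: load  L5 → M/I on L5; bus (none); mem=90
  op12 P0: store L2 := 33 → M/I on L2; bus (none); mem=90
  op13 P1: store L4 := 42 → I/M on L4; bus BusRdX; mem=80
  op14 P1: store L1 := 23 → I/M on L1; bus BusRdX Flush; mem=41
  op15 P0: load  L5 → M/I on L5; bus (none); mem=90
  op16 P1: load  L4 → I/M on L4; bus (none); mem=80
  op17 P0: load  L1 → S/S on L1; bus BusRd Flush; mem=23
  op18 P0: store L1 := 53 → M/I on L1; bus BusUpgr; mem=23
  op19 P1: load  L1 → S/S on L1; bus BusRd Flush; mem=53
  op20 P0: load  L3 → S/S on L3; bus (none); mem=0
  op21 P0: load  L0 → E/I on L0; bus BusRd; mem=30
  op22 P0: store L6 := 38 → M/I on L6; bus (none); mem=50
  op23 P0: store L3 := 23 → M/I on L3; bus BusUpgr; mem=0
  op24 P1: load  L2 → S/S on L2; bus BusRd Flush; mem=33
  op25 P0: load  L4 → S/S on L4; bus BusRd Flush; mem=42
  op26 P0: load  L5 → M/I on L5; bus (none); mem=90
  op27 P1: store L6 := 14 → I/M on L6; bus BusRdX Flush; mem=38
  op28 P1: store L0 := 94 → I/M on L0; bus BusRdX; mem=30
  op29 P0: load  L4 → S/S on L4; bus (none); mem=42

memory[L2] = 33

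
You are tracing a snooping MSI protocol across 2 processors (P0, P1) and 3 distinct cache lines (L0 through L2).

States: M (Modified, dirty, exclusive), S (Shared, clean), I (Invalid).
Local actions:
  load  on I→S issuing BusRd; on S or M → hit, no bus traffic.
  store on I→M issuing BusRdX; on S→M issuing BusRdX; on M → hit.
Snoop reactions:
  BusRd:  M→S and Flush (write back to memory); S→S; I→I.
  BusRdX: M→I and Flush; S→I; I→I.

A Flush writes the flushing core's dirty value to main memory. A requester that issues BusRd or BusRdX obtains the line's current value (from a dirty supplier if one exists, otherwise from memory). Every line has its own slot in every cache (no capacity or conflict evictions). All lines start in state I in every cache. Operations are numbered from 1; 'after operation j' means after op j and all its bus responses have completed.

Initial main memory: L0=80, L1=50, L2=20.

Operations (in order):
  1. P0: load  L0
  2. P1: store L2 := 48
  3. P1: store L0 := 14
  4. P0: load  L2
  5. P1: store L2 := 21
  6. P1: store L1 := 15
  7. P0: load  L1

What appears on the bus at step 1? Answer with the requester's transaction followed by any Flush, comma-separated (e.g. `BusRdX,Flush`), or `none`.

step 1: P0: load  L0  ⟶  SI  (L0)  txn=BusRd  M[L0]=80
step 2: P1: store L2 := 48  ⟶  IM  (L2)  txn=BusRdX  M[L2]=20
step 3: P1: store L0 := 14  ⟶  IM  (L0)  txn=BusRdX  M[L0]=80
step 4: P0: load  L2  ⟶  SS  (L2)  txn=BusRd+Flush  M[L2]=48
step 5: P1: store L2 := 21  ⟶  IM  (L2)  txn=BusRdX  M[L2]=48
step 6: P1: store L1 := 15  ⟶  IM  (L1)  txn=BusRdX  M[L1]=50
step 7: P0: load  L1  ⟶  SS  (L1)  txn=BusRd+Flush  M[L1]=15

bus = BusRd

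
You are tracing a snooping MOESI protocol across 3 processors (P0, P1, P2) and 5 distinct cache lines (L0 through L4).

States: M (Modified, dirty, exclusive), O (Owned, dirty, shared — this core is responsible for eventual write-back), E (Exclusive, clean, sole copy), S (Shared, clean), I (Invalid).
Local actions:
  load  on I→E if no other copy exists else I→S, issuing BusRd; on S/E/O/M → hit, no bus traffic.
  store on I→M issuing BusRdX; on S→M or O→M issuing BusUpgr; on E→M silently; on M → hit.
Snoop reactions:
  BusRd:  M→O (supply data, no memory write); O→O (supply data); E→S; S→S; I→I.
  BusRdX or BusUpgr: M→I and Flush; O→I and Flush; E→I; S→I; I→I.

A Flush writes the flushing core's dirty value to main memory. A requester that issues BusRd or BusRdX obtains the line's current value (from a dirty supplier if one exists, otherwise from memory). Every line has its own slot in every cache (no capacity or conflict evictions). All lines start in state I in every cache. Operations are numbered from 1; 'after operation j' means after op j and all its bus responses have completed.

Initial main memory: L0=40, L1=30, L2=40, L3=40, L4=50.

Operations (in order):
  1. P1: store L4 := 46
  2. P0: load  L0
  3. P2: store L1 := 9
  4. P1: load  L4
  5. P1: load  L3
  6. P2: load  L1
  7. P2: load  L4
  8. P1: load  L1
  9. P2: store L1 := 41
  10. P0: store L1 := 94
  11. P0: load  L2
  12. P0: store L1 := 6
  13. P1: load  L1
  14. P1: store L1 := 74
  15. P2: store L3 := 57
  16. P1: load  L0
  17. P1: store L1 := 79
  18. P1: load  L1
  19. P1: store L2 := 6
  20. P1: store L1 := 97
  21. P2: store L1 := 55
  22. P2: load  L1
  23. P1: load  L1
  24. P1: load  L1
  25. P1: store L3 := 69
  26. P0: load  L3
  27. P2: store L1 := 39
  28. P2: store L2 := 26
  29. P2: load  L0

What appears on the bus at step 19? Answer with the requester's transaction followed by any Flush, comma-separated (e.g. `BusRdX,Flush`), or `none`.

[1] P1: store L4 := 46 | P0:I, P1:M(46), P2:I | bus: BusRdX
[2] P0: load  L0 | P0:E(40), P1:I, P2:I | bus: BusRd
[3] P2: store L1 := 9 | P0:I, P1:I, P2:M(9) | bus: BusRdX
[4] P1: load  L4 | P0:I, P1:M(46), P2:I | bus: none
[5] P1: load  L3 | P0:I, P1:E(40), P2:I | bus: BusRd
[6] P2: load  L1 | P0:I, P1:I, P2:M(9) | bus: none
[7] P2: load  L4 | P0:I, P1:O(46), P2:S(46) | bus: BusRd
[8] P1: load  L1 | P0:I, P1:S(9), P2:O(9) | bus: BusRd
[9] P2: store L1 := 41 | P0:I, P1:I, P2:M(41) | bus: BusUpgr
[10] P0: store L1 := 94 | P0:M(94), P1:I, P2:I | bus: BusRdX,Flush
[11] P0: load  L2 | P0:E(40), P1:I, P2:I | bus: BusRd
[12] P0: store L1 := 6 | P0:M(6), P1:I, P2:I | bus: none
[13] P1: load  L1 | P0:O(6), P1:S(6), P2:I | bus: BusRd
[14] P1: store L1 := 74 | P0:I, P1:M(74), P2:I | bus: BusUpgr,Flush
[15] P2: store L3 := 57 | P0:I, P1:I, P2:M(57) | bus: BusRdX
[16] P1: load  L0 | P0:S(40), P1:S(40), P2:I | bus: BusRd
[17] P1: store L1 := 79 | P0:I, P1:M(79), P2:I | bus: none
[18] P1: load  L1 | P0:I, P1:M(79), P2:I | bus: none
[19] P1: store L2 := 6 | P0:I, P1:M(6), P2:I | bus: BusRdX
[20] P1: store L1 := 97 | P0:I, P1:M(97), P2:I | bus: none
[21] P2: store L1 := 55 | P0:I, P1:I, P2:M(55) | bus: BusRdX,Flush
[22] P2: load  L1 | P0:I, P1:I, P2:M(55) | bus: none
[23] P1: load  L1 | P0:I, P1:S(55), P2:O(55) | bus: BusRd
[24] P1: load  L1 | P0:I, P1:S(55), P2:O(55) | bus: none
[25] P1: store L3 := 69 | P0:I, P1:M(69), P2:I | bus: BusRdX,Flush
[26] P0: load  L3 | P0:S(69), P1:O(69), P2:I | bus: BusRd
[27] P2: store L1 := 39 | P0:I, P1:I, P2:M(39) | bus: BusUpgr
[28] P2: store L2 := 26 | P0:I, P1:I, P2:M(26) | bus: BusRdX,Flush
[29] P2: load  L0 | P0:S(40), P1:S(40), P2:S(40) | bus: BusRd

bus = BusRdX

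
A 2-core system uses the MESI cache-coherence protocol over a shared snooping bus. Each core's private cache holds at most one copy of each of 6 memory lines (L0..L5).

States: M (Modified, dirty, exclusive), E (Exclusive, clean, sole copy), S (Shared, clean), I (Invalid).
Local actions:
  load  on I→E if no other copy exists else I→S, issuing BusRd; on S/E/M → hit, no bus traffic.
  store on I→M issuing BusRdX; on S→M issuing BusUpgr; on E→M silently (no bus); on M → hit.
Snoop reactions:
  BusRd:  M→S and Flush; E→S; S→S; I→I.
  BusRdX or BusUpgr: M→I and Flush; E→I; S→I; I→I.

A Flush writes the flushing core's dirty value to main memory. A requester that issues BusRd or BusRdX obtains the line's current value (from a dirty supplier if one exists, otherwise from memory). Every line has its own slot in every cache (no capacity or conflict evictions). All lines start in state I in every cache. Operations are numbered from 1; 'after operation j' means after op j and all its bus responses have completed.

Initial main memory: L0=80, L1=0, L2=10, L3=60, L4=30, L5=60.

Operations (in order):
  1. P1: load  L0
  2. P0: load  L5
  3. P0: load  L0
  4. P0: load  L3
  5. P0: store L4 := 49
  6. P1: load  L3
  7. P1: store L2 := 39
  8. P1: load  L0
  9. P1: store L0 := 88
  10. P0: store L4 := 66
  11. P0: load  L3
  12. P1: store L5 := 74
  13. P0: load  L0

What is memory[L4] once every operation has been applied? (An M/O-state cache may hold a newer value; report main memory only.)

memory[L4] = 30

1. P1: load  L0  bus=[BusRd]  L0: P0=I P1=E  mem[L0]=80
2. P0: load  L5  bus=[BusRd]  L5: P0=E P1=I  mem[L5]=60
3. P0: load  L0  bus=[BusRd]  L0: P0=S P1=S  mem[L0]=80
4. P0: load  L3  bus=[BusRd]  L3: P0=E P1=I  mem[L3]=60
5. P0: store L4 := 49  bus=[BusRdX]  L4: P0=M P1=I  mem[L4]=30
6. P1: load  L3  bus=[BusRd]  L3: P0=S P1=S  mem[L3]=60
7. P1: store L2 := 39  bus=[BusRdX]  L2: P0=I P1=M  mem[L2]=10
8. P1: load  L0  bus=[-]  L0: P0=S P1=S  mem[L0]=80
9. P1: store L0 := 88  bus=[BusUpgr]  L0: P0=I P1=M  mem[L0]=80
10. P0: store L4 := 66  bus=[-]  L4: P0=M P1=I  mem[L4]=30
11. P0: load  L3  bus=[-]  L3: P0=S P1=S  mem[L3]=60
12. P1: store L5 := 74  bus=[BusRdX]  L5: P0=I P1=M  mem[L5]=60
13. P0: load  L0  bus=[BusRd,Flush]  L0: P0=S P1=S  mem[L0]=88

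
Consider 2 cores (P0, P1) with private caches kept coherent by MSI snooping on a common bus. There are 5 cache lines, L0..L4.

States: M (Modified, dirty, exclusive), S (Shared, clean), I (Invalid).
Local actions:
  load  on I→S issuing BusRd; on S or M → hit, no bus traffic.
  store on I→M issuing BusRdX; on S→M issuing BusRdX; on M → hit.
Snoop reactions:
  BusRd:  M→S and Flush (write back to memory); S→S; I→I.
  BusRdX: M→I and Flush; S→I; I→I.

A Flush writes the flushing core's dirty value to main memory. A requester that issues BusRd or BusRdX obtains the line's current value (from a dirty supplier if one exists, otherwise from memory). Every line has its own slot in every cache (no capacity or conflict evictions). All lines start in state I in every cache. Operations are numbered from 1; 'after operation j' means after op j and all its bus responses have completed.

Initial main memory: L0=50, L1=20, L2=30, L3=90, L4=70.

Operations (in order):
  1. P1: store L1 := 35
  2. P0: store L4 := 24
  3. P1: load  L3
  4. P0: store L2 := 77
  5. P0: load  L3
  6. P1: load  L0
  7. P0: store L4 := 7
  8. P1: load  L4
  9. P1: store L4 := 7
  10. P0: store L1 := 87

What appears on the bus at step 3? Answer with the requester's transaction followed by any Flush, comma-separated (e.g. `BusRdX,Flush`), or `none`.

[1] P1: store L1 := 35 | P0:I, P1:M(35) | bus: BusRdX
[2] P0: store L4 := 24 | P0:M(24), P1:I | bus: BusRdX
[3] P1: load  L3 | P0:I, P1:S(90) | bus: BusRd
[4] P0: store L2 := 77 | P0:M(77), P1:I | bus: BusRdX
[5] P0: load  L3 | P0:S(90), P1:S(90) | bus: BusRd
[6] P1: load  L0 | P0:I, P1:S(50) | bus: BusRd
[7] P0: store L4 := 7 | P0:M(7), P1:I | bus: none
[8] P1: load  L4 | P0:S(7), P1:S(7) | bus: BusRd,Flush
[9] P1: store L4 := 7 | P0:I, P1:M(7) | bus: BusRdX
[10] P0: store L1 := 87 | P0:M(87), P1:I | bus: BusRdX,Flush

bus = BusRd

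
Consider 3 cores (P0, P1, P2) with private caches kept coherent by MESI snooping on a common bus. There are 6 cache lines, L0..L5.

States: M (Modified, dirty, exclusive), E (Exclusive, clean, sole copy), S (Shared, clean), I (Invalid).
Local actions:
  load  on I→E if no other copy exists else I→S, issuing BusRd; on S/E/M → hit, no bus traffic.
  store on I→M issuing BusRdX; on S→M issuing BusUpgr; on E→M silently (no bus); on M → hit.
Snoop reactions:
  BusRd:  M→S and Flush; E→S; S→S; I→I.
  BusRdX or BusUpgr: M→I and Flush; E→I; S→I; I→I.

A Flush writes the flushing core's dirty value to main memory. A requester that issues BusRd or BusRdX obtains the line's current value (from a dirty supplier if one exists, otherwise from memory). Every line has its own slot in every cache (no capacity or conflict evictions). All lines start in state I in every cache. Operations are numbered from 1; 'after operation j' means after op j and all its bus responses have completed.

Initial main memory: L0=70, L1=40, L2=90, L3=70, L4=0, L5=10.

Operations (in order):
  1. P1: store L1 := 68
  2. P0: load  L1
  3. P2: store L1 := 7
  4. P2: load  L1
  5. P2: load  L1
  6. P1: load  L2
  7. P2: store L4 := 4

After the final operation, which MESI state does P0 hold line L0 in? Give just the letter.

state = I

  op1 P1: store L1 := 68 → I/M/I on L1; bus BusRdX; mem=40
  op2 P0: load  L1 → S/S/I on L1; bus BusRd Flush; mem=68
  op3 P2: store L1 := 7 → I/I/M on L1; bus BusRdX; mem=68
  op4 P2: load  L1 → I/I/M on L1; bus (none); mem=68
  op5 P2: load  L1 → I/I/M on L1; bus (none); mem=68
  op6 P1: load  L2 → I/E/I on L2; bus BusRd; mem=90
  op7 P2: store L4 := 4 → I/I/M on L4; bus BusRdX; mem=0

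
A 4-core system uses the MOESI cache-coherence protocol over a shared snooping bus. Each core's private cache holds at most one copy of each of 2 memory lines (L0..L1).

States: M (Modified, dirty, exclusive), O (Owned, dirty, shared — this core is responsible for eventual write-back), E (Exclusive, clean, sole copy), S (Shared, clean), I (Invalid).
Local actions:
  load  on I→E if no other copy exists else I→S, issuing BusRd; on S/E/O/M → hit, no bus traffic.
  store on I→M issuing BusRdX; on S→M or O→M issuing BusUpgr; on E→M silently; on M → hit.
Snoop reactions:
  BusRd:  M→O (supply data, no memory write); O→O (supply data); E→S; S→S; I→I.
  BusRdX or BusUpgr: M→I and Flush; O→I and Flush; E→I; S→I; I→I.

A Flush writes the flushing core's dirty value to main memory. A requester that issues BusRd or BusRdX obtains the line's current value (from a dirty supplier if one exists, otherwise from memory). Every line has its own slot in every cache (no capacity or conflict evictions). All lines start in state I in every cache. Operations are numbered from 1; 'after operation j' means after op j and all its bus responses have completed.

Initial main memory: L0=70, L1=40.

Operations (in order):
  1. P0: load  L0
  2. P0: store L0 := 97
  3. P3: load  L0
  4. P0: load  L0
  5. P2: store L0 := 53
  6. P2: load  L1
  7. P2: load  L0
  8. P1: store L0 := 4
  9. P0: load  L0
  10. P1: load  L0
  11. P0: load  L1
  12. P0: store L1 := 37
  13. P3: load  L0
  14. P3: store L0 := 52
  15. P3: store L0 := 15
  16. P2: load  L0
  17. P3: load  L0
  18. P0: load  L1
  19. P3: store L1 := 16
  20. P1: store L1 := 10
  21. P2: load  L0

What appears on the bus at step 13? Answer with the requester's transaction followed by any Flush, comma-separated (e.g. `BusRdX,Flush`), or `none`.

bus = BusRd

step 1: P0: load  L0  ⟶  EIII  (L0)  txn=BusRd  M[L0]=70
step 2: P0: store L0 := 97  ⟶  MIII  (L0)  txn=∅  M[L0]=70
step 3: P3: load  L0  ⟶  OIIS  (L0)  txn=BusRd  M[L0]=70
step 4: P0: load  L0  ⟶  OIIS  (L0)  txn=∅  M[L0]=70
step 5: P2: store L0 := 53  ⟶  IIMI  (L0)  txn=BusRdX+Flush  M[L0]=97
step 6: P2: load  L1  ⟶  IIEI  (L1)  txn=BusRd  M[L1]=40
step 7: P2: load  L0  ⟶  IIMI  (L0)  txn=∅  M[L0]=97
step 8: P1: store L0 := 4  ⟶  IMII  (L0)  txn=BusRdX+Flush  M[L0]=53
step 9: P0: load  L0  ⟶  SOII  (L0)  txn=BusRd  M[L0]=53
step 10: P1: load  L0  ⟶  SOII  (L0)  txn=∅  M[L0]=53
step 11: P0: load  L1  ⟶  SISI  (L1)  txn=BusRd  M[L1]=40
step 12: P0: store L1 := 37  ⟶  MIII  (L1)  txn=BusUpgr  M[L1]=40
step 13: P3: load  L0  ⟶  SOIS  (L0)  txn=BusRd  M[L0]=53
step 14: P3: store L0 := 52  ⟶  IIIM  (L0)  txn=BusUpgr+Flush  M[L0]=4
step 15: P3: store L0 := 15  ⟶  IIIM  (L0)  txn=∅  M[L0]=4
step 16: P2: load  L0  ⟶  IISO  (L0)  txn=BusRd  M[L0]=4
step 17: P3: load  L0  ⟶  IISO  (L0)  txn=∅  M[L0]=4
step 18: P0: load  L1  ⟶  MIII  (L1)  txn=∅  M[L1]=40
step 19: P3: store L1 := 16  ⟶  IIIM  (L1)  txn=BusRdX+Flush  M[L1]=37
step 20: P1: store L1 := 10  ⟶  IMII  (L1)  txn=BusRdX+Flush  M[L1]=16
step 21: P2: load  L0  ⟶  IISO  (L0)  txn=∅  M[L0]=4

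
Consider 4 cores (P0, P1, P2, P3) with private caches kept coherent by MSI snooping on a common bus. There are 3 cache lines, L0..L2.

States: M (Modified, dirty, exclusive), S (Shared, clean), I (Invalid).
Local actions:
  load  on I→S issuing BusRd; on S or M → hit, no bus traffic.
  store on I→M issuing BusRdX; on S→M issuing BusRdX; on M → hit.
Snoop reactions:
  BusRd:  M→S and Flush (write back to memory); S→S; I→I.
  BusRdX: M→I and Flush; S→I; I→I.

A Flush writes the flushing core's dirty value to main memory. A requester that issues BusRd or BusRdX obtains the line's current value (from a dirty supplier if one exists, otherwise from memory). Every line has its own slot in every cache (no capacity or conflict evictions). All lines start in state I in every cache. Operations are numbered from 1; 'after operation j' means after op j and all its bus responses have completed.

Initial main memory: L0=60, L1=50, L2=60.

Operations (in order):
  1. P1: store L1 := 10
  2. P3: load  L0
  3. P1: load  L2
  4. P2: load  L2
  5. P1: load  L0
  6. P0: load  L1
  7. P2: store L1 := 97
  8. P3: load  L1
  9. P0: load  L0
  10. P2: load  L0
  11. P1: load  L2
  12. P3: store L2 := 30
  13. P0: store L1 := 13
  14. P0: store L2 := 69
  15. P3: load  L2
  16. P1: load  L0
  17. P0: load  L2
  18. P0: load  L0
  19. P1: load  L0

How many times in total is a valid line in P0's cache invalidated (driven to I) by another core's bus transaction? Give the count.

invalidations = 1

[1] P1: store L1 := 10 | P0:I, P1:M(10), P2:I, P3:I | bus: BusRdX
[2] P3: load  L0 | P0:I, P1:I, P2:I, P3:S(60) | bus: BusRd
[3] P1: load  L2 | P0:I, P1:S(60), P2:I, P3:I | bus: BusRd
[4] P2: load  L2 | P0:I, P1:S(60), P2:S(60), P3:I | bus: BusRd
[5] P1: load  L0 | P0:I, P1:S(60), P2:I, P3:S(60) | bus: BusRd
[6] P0: load  L1 | P0:S(10), P1:S(10), P2:I, P3:I | bus: BusRd,Flush
[7] P2: store L1 := 97 | P0:I, P1:I, P2:M(97), P3:I | bus: BusRdX
[8] P3: load  L1 | P0:I, P1:I, P2:S(97), P3:S(97) | bus: BusRd,Flush
[9] P0: load  L0 | P0:S(60), P1:S(60), P2:I, P3:S(60) | bus: BusRd
[10] P2: load  L0 | P0:S(60), P1:S(60), P2:S(60), P3:S(60) | bus: BusRd
[11] P1: load  L2 | P0:I, P1:S(60), P2:S(60), P3:I | bus: none
[12] P3: store L2 := 30 | P0:I, P1:I, P2:I, P3:M(30) | bus: BusRdX
[13] P0: store L1 := 13 | P0:M(13), P1:I, P2:I, P3:I | bus: BusRdX
[14] P0: store L2 := 69 | P0:M(69), P1:I, P2:I, P3:I | bus: BusRdX,Flush
[15] P3: load  L2 | P0:S(69), P1:I, P2:I, P3:S(69) | bus: BusRd,Flush
[16] P1: load  L0 | P0:S(60), P1:S(60), P2:S(60), P3:S(60) | bus: none
[17] P0: load  L2 | P0:S(69), P1:I, P2:I, P3:S(69) | bus: none
[18] P0: load  L0 | P0:S(60), P1:S(60), P2:S(60), P3:S(60) | bus: none
[19] P1: load  L0 | P0:S(60), P1:S(60), P2:S(60), P3:S(60) | bus: none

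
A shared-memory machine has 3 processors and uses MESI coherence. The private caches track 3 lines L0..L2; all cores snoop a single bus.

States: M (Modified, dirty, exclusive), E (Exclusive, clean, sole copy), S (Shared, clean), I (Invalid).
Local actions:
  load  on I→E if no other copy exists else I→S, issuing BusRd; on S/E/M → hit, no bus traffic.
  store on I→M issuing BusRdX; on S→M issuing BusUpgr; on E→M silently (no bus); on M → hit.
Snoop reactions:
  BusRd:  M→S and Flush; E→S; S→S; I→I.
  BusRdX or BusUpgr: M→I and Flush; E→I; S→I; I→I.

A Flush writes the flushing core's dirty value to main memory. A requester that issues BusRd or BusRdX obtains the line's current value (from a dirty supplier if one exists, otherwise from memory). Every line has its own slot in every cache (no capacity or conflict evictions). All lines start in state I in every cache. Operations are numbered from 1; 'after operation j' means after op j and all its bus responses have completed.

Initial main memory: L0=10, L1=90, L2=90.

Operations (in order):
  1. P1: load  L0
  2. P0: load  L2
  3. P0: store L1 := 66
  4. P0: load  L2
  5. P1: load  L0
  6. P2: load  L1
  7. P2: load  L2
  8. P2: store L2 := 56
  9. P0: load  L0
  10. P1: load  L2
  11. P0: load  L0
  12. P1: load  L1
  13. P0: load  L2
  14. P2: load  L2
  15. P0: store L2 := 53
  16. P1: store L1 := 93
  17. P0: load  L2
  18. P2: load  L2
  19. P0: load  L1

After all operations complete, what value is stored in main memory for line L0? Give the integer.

  op1 P1: load  L0 → I/E/I on L0; bus BusRd; mem=10
  op2 P0: load  L2 → E/I/I on L2; bus BusRd; mem=90
  op3 P0: store L1 := 66 → M/I/I on L1; bus BusRdX; mem=90
  op4 P0: load  L2 → E/I/I on L2; bus (none); mem=90
  op5 P1: load  L0 → I/E/I on L0; bus (none); mem=10
  op6 P2: load  L1 → S/I/S on L1; bus BusRd Flush; mem=66
  op7 P2: load  L2 → S/I/S on L2; bus BusRd; mem=90
  op8 P2: store L2 := 56 → I/I/M on L2; bus BusUpgr; mem=90
  op9 P0: load  L0 → S/S/I on L0; bus BusRd; mem=10
  op10 P1: load  L2 → I/S/S on L2; bus BusRd Flush; mem=56
  op11 P0: load  L0 → S/S/I on L0; bus (none); mem=10
  op12 P1: load  L1 → S/S/S on L1; bus BusRd; mem=66
  op13 P0: load  L2 → S/S/S on L2; bus BusRd; mem=56
  op14 P2: load  L2 → S/S/S on L2; bus (none); mem=56
  op15 P0: store L2 := 53 → M/I/I on L2; bus BusUpgr; mem=56
  op16 P1: store L1 := 93 → I/M/I on L1; bus BusUpgr; mem=66
  op17 P0: load  L2 → M/I/I on L2; bus (none); mem=56
  op18 P2: load  L2 → S/I/S on L2; bus BusRd Flush; mem=53
  op19 P0: load  L1 → S/S/I on L1; bus BusRd Flush; mem=93

memory[L0] = 10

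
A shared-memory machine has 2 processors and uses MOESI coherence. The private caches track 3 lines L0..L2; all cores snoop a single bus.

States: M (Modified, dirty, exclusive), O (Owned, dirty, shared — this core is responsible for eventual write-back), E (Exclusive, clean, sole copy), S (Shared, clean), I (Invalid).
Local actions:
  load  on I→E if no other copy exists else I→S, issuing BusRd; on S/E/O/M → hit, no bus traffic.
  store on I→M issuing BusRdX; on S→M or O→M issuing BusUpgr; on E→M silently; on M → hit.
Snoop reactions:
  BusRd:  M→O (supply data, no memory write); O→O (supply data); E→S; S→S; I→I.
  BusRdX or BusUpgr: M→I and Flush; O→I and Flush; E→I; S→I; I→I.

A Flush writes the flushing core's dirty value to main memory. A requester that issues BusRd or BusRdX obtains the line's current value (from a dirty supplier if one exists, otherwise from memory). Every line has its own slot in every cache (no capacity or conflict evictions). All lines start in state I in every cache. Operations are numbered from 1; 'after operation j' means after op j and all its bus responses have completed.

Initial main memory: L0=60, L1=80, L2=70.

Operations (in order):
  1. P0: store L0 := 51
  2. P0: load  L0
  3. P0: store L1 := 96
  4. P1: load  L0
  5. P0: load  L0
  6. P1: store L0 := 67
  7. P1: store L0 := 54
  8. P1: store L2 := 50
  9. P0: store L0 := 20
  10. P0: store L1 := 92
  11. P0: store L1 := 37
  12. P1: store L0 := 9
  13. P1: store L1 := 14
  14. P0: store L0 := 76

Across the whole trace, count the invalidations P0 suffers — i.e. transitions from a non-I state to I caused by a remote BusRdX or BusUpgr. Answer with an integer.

invalidations = 3

  op1 P0: store L0 := 51 → M/I on L0; bus BusRdX; mem=60
  op2 P0: load  L0 → M/I on L0; bus (none); mem=60
  op3 P0: store L1 := 96 → M/I on L1; bus BusRdX; mem=80
  op4 P1: load  L0 → O/S on L0; bus BusRd; mem=60
  op5 P0: load  L0 → O/S on L0; bus (none); mem=60
  op6 P1: store L0 := 67 → I/M on L0; bus BusUpgr Flush; mem=51
  op7 P1: store L0 := 54 → I/M on L0; bus (none); mem=51
  op8 P1: store L2 := 50 → I/M on L2; bus BusRdX; mem=70
  op9 P0: store L0 := 20 → M/I on L0; bus BusRdX Flush; mem=54
  op10 P0: store L1 := 92 → M/I on L1; bus (none); mem=80
  op11 P0: store L1 := 37 → M/I on L1; bus (none); mem=80
  op12 P1: store L0 := 9 → I/M on L0; bus BusRdX Flush; mem=20
  op13 P1: store L1 := 14 → I/M on L1; bus BusRdX Flush; mem=37
  op14 P0: store L0 := 76 → M/I on L0; bus BusRdX Flush; mem=9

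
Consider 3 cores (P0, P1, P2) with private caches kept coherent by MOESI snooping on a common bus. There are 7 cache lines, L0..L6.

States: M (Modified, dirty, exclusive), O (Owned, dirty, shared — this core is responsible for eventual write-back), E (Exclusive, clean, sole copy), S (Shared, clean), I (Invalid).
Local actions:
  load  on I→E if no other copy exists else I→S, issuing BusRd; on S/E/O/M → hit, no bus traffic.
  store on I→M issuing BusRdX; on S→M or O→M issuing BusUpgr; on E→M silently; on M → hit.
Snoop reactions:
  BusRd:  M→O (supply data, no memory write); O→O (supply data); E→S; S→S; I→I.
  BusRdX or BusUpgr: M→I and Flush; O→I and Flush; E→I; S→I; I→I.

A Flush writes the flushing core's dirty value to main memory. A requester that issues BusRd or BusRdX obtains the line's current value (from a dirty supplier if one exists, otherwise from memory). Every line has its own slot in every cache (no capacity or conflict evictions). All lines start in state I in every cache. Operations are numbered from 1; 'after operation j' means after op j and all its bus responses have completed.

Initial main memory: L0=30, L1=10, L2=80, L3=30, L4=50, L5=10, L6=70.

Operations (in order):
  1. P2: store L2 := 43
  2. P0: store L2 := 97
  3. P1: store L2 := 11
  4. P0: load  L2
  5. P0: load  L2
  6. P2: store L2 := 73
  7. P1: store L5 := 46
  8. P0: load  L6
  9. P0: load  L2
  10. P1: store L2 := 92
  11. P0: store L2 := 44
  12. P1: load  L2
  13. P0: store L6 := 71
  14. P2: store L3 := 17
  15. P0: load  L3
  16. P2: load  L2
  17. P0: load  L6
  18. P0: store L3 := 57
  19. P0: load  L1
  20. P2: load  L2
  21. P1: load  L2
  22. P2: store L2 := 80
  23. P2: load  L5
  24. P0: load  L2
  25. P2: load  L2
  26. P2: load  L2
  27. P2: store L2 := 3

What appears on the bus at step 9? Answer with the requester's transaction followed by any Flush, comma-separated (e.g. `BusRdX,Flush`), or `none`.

bus = BusRd

[1] P2: store L2 := 43 | P0:I, P1:I, P2:M(43) | bus: BusRdX
[2] P0: store L2 := 97 | P0:M(97), P1:I, P2:I | bus: BusRdX,Flush
[3] P1: store L2 := 11 | P0:I, P1:M(11), P2:I | bus: BusRdX,Flush
[4] P0: load  L2 | P0:S(11), P1:O(11), P2:I | bus: BusRd
[5] P0: load  L2 | P0:S(11), P1:O(11), P2:I | bus: none
[6] P2: store L2 := 73 | P0:I, P1:I, P2:M(73) | bus: BusRdX,Flush
[7] P1: store L5 := 46 | P0:I, P1:M(46), P2:I | bus: BusRdX
[8] P0: load  L6 | P0:E(70), P1:I, P2:I | bus: BusRd
[9] P0: load  L2 | P0:S(73), P1:I, P2:O(73) | bus: BusRd
[10] P1: store L2 := 92 | P0:I, P1:M(92), P2:I | bus: BusRdX,Flush
[11] P0: store L2 := 44 | P0:M(44), P1:I, P2:I | bus: BusRdX,Flush
[12] P1: load  L2 | P0:O(44), P1:S(44), P2:I | bus: BusRd
[13] P0: store L6 := 71 | P0:M(71), P1:I, P2:I | bus: none
[14] P2: store L3 := 17 | P0:I, P1:I, P2:M(17) | bus: BusRdX
[15] P0: load  L3 | P0:S(17), P1:I, P2:O(17) | bus: BusRd
[16] P2: load  L2 | P0:O(44), P1:S(44), P2:S(44) | bus: BusRd
[17] P0: load  L6 | P0:M(71), P1:I, P2:I | bus: none
[18] P0: store L3 := 57 | P0:M(57), P1:I, P2:I | bus: BusUpgr,Flush
[19] P0: load  L1 | P0:E(10), P1:I, P2:I | bus: BusRd
[20] P2: load  L2 | P0:O(44), P1:S(44), P2:S(44) | bus: none
[21] P1: load  L2 | P0:O(44), P1:S(44), P2:S(44) | bus: none
[22] P2: store L2 := 80 | P0:I, P1:I, P2:M(80) | bus: BusUpgr,Flush
[23] P2: load  L5 | P0:I, P1:O(46), P2:S(46) | bus: BusRd
[24] P0: load  L2 | P0:S(80), P1:I, P2:O(80) | bus: BusRd
[25] P2: load  L2 | P0:S(80), P1:I, P2:O(80) | bus: none
[26] P2: load  L2 | P0:S(80), P1:I, P2:O(80) | bus: none
[27] P2: store L2 := 3 | P0:I, P1:I, P2:M(3) | bus: BusUpgr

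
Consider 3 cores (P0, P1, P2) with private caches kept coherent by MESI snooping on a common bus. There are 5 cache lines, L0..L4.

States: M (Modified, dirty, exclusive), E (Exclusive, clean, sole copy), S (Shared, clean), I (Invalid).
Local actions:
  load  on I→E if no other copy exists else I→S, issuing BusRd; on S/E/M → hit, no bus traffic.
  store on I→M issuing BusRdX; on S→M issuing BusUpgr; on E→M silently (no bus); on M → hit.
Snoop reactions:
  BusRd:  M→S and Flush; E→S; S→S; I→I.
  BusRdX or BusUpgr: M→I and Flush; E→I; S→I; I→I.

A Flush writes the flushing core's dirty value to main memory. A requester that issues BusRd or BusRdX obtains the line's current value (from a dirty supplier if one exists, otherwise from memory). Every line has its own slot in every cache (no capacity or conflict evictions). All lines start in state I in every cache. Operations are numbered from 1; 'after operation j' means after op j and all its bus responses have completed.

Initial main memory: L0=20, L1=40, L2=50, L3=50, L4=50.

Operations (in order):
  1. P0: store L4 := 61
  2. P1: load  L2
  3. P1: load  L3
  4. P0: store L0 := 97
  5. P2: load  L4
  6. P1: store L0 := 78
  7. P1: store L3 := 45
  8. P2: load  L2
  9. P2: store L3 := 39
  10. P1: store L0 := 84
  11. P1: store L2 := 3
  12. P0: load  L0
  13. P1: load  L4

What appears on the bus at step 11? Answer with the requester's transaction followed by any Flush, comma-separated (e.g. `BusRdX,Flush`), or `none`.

1. P0: store L4 := 61  bus=[BusRdX]  L4: P0=M P1=I P2=I  mem[L4]=50
2. P1: load  L2  bus=[BusRd]  L2: P0=I P1=E P2=I  mem[L2]=50
3. P1: load  L3  bus=[BusRd]  L3: P0=I P1=E P2=I  mem[L3]=50
4. P0: store L0 := 97  bus=[BusRdX]  L0: P0=M P1=I P2=I  mem[L0]=20
5. P2: load  L4  bus=[BusRd,Flush]  L4: P0=S P1=I P2=S  mem[L4]=61
6. P1: store L0 := 78  bus=[BusRdX,Flush]  L0: P0=I P1=M P2=I  mem[L0]=97
7. P1: store L3 := 45  bus=[-]  L3: P0=I P1=M P2=I  mem[L3]=50
8. P2: load  L2  bus=[BusRd]  L2: P0=I P1=S P2=S  mem[L2]=50
9. P2: store L3 := 39  bus=[BusRdX,Flush]  L3: P0=I P1=I P2=M  mem[L3]=45
10. P1: store L0 := 84  bus=[-]  L0: P0=I P1=M P2=I  mem[L0]=97
11. P1: store L2 := 3  bus=[BusUpgr]  L2: P0=I P1=M P2=I  mem[L2]=50
12. P0: load  L0  bus=[BusRd,Flush]  L0: P0=S P1=S P2=I  mem[L0]=84
13. P1: load  L4  bus=[BusRd]  L4: P0=S P1=S P2=S  mem[L4]=61

bus = BusUpgr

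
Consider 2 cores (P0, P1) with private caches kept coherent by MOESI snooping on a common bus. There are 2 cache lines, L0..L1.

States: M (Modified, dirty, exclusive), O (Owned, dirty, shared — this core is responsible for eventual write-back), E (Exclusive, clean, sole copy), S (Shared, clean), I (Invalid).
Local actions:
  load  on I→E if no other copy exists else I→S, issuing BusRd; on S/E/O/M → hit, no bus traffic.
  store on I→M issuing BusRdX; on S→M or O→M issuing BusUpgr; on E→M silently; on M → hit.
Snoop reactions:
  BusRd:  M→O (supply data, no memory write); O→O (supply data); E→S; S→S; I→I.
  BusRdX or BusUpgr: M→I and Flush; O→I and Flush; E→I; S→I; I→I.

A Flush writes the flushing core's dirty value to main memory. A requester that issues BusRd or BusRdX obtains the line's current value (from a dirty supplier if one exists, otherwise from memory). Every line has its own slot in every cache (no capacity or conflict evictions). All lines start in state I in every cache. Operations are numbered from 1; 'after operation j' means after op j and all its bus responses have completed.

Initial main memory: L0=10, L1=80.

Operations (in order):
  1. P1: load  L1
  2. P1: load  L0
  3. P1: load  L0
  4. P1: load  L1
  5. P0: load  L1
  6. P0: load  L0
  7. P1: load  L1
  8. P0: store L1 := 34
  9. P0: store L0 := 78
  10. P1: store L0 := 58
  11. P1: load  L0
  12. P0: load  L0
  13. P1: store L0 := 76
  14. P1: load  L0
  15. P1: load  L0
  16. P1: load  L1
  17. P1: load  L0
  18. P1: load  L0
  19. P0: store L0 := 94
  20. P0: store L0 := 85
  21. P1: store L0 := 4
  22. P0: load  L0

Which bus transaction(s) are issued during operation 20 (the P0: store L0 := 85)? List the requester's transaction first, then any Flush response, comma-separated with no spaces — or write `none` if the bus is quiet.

bus = none

  op1 P1: load  L1 → I/E on L1; bus BusRd; mem=80
  op2 P1: load  L0 → I/E on L0; bus BusRd; mem=10
  op3 P1: load  L0 → I/E on L0; bus (none); mem=10
  op4 P1: load  L1 → I/E on L1; bus (none); mem=80
  op5 P0: load  L1 → S/S on L1; bus BusRd; mem=80
  op6 P0: load  L0 → S/S on L0; bus BusRd; mem=10
  op7 P1: load  L1 → S/S on L1; bus (none); mem=80
  op8 P0: store L1 := 34 → M/I on L1; bus BusUpgr; mem=80
  op9 P0: store L0 := 78 → M/I on L0; bus BusUpgr; mem=10
  op10 P1: store L0 := 58 → I/M on L0; bus BusRdX Flush; mem=78
  op11 P1: load  L0 → I/M on L0; bus (none); mem=78
  op12 P0: load  L0 → S/O on L0; bus BusRd; mem=78
  op13 P1: store L0 := 76 → I/M on L0; bus BusUpgr; mem=78
  op14 P1: load  L0 → I/M on L0; bus (none); mem=78
  op15 P1: load  L0 → I/M on L0; bus (none); mem=78
  op16 P1: load  L1 → O/S on L1; bus BusRd; mem=80
  op17 P1: load  L0 → I/M on L0; bus (none); mem=78
  op18 P1: load  L0 → I/M on L0; bus (none); mem=78
  op19 P0: store L0 := 94 → M/I on L0; bus BusRdX Flush; mem=76
  op20 P0: store L0 := 85 → M/I on L0; bus (none); mem=76
  op21 P1: store L0 := 4 → I/M on L0; bus BusRdX Flush; mem=85
  op22 P0: load  L0 → S/O on L0; bus BusRd; mem=85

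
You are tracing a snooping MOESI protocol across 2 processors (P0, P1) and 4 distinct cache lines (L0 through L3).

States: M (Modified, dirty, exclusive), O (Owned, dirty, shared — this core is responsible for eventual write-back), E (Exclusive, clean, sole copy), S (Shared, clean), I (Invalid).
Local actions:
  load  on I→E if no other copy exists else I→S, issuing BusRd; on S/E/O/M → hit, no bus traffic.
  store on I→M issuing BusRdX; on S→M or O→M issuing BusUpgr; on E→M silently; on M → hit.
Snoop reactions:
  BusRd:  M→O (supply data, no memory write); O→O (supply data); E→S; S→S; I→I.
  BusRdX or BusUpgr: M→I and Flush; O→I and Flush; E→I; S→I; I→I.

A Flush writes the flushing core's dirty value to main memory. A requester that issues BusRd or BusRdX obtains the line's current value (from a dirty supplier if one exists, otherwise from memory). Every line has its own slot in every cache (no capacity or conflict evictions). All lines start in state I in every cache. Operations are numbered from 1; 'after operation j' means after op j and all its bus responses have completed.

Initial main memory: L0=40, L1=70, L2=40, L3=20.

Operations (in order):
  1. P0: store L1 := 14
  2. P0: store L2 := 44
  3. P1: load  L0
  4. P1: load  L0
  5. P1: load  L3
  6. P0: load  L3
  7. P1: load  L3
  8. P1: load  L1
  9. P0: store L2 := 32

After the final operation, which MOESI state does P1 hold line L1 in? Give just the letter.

1. P0: store L1 := 14  bus=[BusRdX]  L1: P0=M P1=I  mem[L1]=70
2. P0: store L2 := 44  bus=[BusRdX]  L2: P0=M P1=I  mem[L2]=40
3. P1: load  L0  bus=[BusRd]  L0: P0=I P1=E  mem[L0]=40
4. P1: load  L0  bus=[-]  L0: P0=I P1=E  mem[L0]=40
5. P1: load  L3  bus=[BusRd]  L3: P0=I P1=E  mem[L3]=20
6. P0: load  L3  bus=[BusRd]  L3: P0=S P1=S  mem[L3]=20
7. P1: load  L3  bus=[-]  L3: P0=S P1=S  mem[L3]=20
8. P1: load  L1  bus=[BusRd]  L1: P0=O P1=S  mem[L1]=70
9. P0: store L2 := 32  bus=[-]  L2: P0=M P1=I  mem[L2]=40

state = S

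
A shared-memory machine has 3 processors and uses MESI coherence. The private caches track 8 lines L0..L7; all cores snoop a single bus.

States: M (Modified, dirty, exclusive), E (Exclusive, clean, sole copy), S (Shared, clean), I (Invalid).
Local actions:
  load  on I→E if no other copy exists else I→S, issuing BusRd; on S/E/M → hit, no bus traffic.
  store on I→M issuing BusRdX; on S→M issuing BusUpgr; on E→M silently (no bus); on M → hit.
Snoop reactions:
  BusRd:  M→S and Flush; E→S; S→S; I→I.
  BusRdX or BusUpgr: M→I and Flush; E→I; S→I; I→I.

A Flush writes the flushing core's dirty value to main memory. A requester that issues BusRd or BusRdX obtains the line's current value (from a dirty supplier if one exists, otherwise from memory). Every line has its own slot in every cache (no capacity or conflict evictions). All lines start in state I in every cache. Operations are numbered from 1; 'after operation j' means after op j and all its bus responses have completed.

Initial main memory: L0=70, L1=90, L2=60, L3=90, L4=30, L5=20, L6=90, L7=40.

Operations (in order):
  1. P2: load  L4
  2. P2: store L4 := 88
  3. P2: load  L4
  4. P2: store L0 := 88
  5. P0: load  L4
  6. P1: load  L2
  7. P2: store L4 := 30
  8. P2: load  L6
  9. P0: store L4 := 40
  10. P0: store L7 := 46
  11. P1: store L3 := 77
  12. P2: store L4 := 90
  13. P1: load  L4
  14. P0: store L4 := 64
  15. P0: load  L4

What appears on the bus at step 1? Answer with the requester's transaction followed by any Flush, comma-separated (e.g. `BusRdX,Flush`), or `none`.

step 1: P2: load  L4  ⟶  IIE  (L4)  txn=BusRd  M[L4]=30
step 2: P2: store L4 := 88  ⟶  IIM  (L4)  txn=∅  M[L4]=30
step 3: P2: load  L4  ⟶  IIM  (L4)  txn=∅  M[L4]=30
step 4: P2: store L0 := 88  ⟶  IIM  (L0)  txn=BusRdX  M[L0]=70
step 5: P0: load  L4  ⟶  SIS  (L4)  txn=BusRd+Flush  M[L4]=88
step 6: P1: load  L2  ⟶  IEI  (L2)  txn=BusRd  M[L2]=60
step 7: P2: store L4 := 30  ⟶  IIM  (L4)  txn=BusUpgr  M[L4]=88
step 8: P2: load  L6  ⟶  IIE  (L6)  txn=BusRd  M[L6]=90
step 9: P0: store L4 := 40  ⟶  MII  (L4)  txn=BusRdX+Flush  M[L4]=30
step 10: P0: store L7 := 46  ⟶  MII  (L7)  txn=BusRdX  M[L7]=40
step 11: P1: store L3 := 77  ⟶  IMI  (L3)  txn=BusRdX  M[L3]=90
step 12: P2: store L4 := 90  ⟶  IIM  (L4)  txn=BusRdX+Flush  M[L4]=40
step 13: P1: load  L4  ⟶  ISS  (L4)  txn=BusRd+Flush  M[L4]=90
step 14: P0: store L4 := 64  ⟶  MII  (L4)  txn=BusRdX  M[L4]=90
step 15: P0: load  L4  ⟶  MII  (L4)  txn=∅  M[L4]=90

bus = BusRd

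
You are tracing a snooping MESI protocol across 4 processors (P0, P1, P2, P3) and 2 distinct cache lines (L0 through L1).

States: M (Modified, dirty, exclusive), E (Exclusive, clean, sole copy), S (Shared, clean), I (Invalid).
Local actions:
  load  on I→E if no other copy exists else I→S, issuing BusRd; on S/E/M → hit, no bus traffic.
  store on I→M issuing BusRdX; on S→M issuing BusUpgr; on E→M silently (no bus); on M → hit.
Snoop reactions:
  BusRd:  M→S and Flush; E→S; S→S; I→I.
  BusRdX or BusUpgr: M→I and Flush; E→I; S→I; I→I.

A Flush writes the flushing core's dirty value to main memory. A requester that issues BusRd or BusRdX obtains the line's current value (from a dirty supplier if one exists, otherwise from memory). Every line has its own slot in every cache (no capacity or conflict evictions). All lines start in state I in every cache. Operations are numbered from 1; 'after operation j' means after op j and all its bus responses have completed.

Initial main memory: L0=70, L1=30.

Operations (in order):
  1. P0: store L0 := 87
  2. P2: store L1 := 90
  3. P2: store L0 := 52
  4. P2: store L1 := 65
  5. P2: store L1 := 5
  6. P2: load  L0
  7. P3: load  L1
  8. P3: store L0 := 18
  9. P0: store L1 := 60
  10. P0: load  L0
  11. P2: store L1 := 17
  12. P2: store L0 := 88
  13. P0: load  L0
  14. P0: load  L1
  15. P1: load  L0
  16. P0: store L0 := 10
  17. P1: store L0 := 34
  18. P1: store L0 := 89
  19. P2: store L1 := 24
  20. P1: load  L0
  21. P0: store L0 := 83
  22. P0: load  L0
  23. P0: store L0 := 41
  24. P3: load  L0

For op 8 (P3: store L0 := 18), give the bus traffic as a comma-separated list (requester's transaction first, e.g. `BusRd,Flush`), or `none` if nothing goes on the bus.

1. P0: store L0 := 87  bus=[BusRdX]  L0: P0=M P1=I P2=I P3=I  mem[L0]=70
2. P2: store L1 := 90  bus=[BusRdX]  L1: P0=I P1=I P2=M P3=I  mem[L1]=30
3. P2: store L0 := 52  bus=[BusRdX,Flush]  L0: P0=I P1=I P2=M P3=I  mem[L0]=87
4. P2: store L1 := 65  bus=[-]  L1: P0=I P1=I P2=M P3=I  mem[L1]=30
5. P2: store L1 := 5  bus=[-]  L1: P0=I P1=I P2=M P3=I  mem[L1]=30
6. P2: load  L0  bus=[-]  L0: P0=I P1=I P2=M P3=I  mem[L0]=87
7. P3: load  L1  bus=[BusRd,Flush]  L1: P0=I P1=I P2=S P3=S  mem[L1]=5
8. P3: store L0 := 18  bus=[BusRdX,Flush]  L0: P0=I P1=I P2=I P3=M  mem[L0]=52
9. P0: store L1 := 60  bus=[BusRdX]  L1: P0=M P1=I P2=I P3=I  mem[L1]=5
10. P0: load  L0  bus=[BusRd,Flush]  L0: P0=S P1=I P2=I P3=S  mem[L0]=18
11. P2: store L1 := 17  bus=[BusRdX,Flush]  L1: P0=I P1=I P2=M P3=I  mem[L1]=60
12. P2: store L0 := 88  bus=[BusRdX]  L0: P0=I P1=I P2=M P3=I  mem[L0]=18
13. P0: load  L0  bus=[BusRd,Flush]  L0: P0=S P1=I P2=S P3=I  mem[L0]=88
14. P0: load  L1  bus=[BusRd,Flush]  L1: P0=S P1=I P2=S P3=I  mem[L1]=17
15. P1: load  L0  bus=[BusRd]  L0: P0=S P1=S P2=S P3=I  mem[L0]=88
16. P0: store L0 := 10  bus=[BusUpgr]  L0: P0=M P1=I P2=I P3=I  mem[L0]=88
17. P1: store L0 := 34  bus=[BusRdX,Flush]  L0: P0=I P1=M P2=I P3=I  mem[L0]=10
18. P1: store L0 := 89  bus=[-]  L0: P0=I P1=M P2=I P3=I  mem[L0]=10
19. P2: store L1 := 24  bus=[BusUpgr]  L1: P0=I P1=I P2=M P3=I  mem[L1]=17
20. P1: load  L0  bus=[-]  L0: P0=I P1=M P2=I P3=I  mem[L0]=10
21. P0: store L0 := 83  bus=[BusRdX,Flush]  L0: P0=M P1=I P2=I P3=I  mem[L0]=89
22. P0: load  L0  bus=[-]  L0: P0=M P1=I P2=I P3=I  mem[L0]=89
23. P0: store L0 := 41  bus=[-]  L0: P0=M P1=I P2=I P3=I  mem[L0]=89
24. P3: load  L0  bus=[BusRd,Flush]  L0: P0=S P1=I P2=I P3=S  mem[L0]=41

bus = BusRdX,Flush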